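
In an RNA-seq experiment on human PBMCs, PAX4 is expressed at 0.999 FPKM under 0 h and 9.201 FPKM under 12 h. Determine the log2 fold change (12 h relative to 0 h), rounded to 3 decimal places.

3.203

Fold change = 9.201 / 0.999 = 9.2102
log2(9.2102) = 3.2032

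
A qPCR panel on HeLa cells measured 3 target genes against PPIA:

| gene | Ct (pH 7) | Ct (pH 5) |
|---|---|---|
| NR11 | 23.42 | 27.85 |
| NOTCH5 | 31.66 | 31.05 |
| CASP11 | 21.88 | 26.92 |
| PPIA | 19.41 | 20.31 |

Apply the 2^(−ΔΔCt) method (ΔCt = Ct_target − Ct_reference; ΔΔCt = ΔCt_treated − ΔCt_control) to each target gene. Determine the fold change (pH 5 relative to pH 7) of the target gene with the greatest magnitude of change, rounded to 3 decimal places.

0.057

NR11: ΔΔCt = (27.85−20.31) − (23.42−19.41) = 7.54 − 4.01 = 3.53; fold change = 2^-3.53 = 0.087
NOTCH5: ΔΔCt = (31.05−20.31) − (31.66−19.41) = 10.74 − 12.25 = -1.51; fold change = 2^1.51 = 2.848
CASP11: ΔΔCt = (26.92−20.31) − (21.88−19.41) = 6.61 − 2.47 = 4.14; fold change = 2^-4.14 = 0.057
CASP11 has the largest |ΔΔCt| = 4.14.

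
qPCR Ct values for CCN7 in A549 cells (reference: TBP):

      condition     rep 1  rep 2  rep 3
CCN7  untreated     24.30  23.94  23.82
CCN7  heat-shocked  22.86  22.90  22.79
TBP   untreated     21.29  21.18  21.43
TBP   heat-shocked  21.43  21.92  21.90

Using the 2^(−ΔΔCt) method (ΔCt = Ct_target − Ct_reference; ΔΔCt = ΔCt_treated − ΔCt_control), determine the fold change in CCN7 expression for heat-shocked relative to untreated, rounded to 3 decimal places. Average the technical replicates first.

3.074

Mean Ct: CCN7 untreated 24.020; CCN7 heat-shocked 22.850; TBP untreated 21.300; TBP heat-shocked 21.750
ΔCt(untreated) = 24.020 − 21.300 = 2.720
ΔCt(heat-shocked) = 22.850 − 21.750 = 1.100
ΔΔCt = 1.100 − 2.720 = -1.620
Fold change = 2^(−(-1.620)) = 2^1.620 = 3.0738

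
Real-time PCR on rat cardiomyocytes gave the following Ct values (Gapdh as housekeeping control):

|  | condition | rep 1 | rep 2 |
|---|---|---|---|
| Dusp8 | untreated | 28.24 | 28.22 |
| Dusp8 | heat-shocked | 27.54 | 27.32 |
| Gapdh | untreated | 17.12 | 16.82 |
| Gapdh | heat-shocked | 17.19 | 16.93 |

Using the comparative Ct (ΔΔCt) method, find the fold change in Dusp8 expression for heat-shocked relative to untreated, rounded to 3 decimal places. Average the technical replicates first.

1.853

Mean Ct: Dusp8 untreated 28.230; Dusp8 heat-shocked 27.430; Gapdh untreated 16.970; Gapdh heat-shocked 17.060
ΔCt(untreated) = 28.230 − 16.970 = 11.260
ΔCt(heat-shocked) = 27.430 − 17.060 = 10.370
ΔΔCt = 10.370 − 11.260 = -0.890
Fold change = 2^(−(-0.890)) = 2^0.890 = 1.8532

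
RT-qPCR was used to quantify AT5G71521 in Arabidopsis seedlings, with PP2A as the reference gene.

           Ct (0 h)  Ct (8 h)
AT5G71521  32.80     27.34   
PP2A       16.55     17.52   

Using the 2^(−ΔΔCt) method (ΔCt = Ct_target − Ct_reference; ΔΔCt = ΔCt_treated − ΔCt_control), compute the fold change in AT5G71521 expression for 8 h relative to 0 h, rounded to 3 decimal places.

ΔCt(0 h) = 32.800 − 16.550 = 16.250
ΔCt(8 h) = 27.340 − 17.520 = 9.820
ΔΔCt = 9.820 − 16.250 = -6.430
Fold change = 2^(−(-6.430)) = 2^6.430 = 86.2229

86.223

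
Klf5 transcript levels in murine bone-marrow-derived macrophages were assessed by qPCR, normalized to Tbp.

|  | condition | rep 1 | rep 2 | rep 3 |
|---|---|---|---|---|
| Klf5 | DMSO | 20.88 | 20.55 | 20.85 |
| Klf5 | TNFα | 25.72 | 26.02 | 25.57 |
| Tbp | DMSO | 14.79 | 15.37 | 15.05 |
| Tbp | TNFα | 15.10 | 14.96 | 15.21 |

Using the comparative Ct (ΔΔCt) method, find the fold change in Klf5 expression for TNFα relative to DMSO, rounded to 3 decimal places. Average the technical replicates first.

0.031

Mean Ct: Klf5 DMSO 20.760; Klf5 TNFα 25.770; Tbp DMSO 15.070; Tbp TNFα 15.090
ΔCt(DMSO) = 20.760 − 15.070 = 5.690
ΔCt(TNFα) = 25.770 − 15.090 = 10.680
ΔΔCt = 10.680 − 5.690 = 4.990
Fold change = 2^(−4.990) = 0.0315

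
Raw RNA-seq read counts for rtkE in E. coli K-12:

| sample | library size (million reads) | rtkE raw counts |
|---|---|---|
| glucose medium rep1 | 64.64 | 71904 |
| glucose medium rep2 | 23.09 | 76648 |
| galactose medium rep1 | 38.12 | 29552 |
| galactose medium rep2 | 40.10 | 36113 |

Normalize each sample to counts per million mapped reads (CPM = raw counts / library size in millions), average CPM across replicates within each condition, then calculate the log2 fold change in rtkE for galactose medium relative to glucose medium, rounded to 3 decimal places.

CPM(glucose medium rep1) = 71904 / 64.64 = 1112.3762
CPM(glucose medium rep2) = 76648 / 23.09 = 3319.5323
CPM(galactose medium rep1) = 29552 / 38.12 = 775.2361
CPM(galactose medium rep2) = 36113 / 40.10 = 900.5736
mean CPM(glucose medium) = 2215.9543; mean CPM(galactose medium) = 837.9048
Fold change = 837.9048 / 2215.9543 = 0.37812
log2(0.37812) = -1.4031

-1.403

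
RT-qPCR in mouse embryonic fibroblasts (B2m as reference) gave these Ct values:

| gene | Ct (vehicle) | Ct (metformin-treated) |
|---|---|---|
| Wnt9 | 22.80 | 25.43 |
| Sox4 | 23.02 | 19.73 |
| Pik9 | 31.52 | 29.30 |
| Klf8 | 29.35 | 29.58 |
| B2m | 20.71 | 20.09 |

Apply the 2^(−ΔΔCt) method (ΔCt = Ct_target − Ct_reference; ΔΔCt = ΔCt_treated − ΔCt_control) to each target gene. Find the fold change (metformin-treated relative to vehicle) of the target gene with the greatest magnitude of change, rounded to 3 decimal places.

0.105

Wnt9: ΔΔCt = (25.43−20.09) − (22.80−20.71) = 5.34 − 2.09 = 3.25; fold change = 2^-3.25 = 0.105
Sox4: ΔΔCt = (19.73−20.09) − (23.02−20.71) = -0.36 − 2.31 = -2.67; fold change = 2^2.67 = 6.364
Pik9: ΔΔCt = (29.30−20.09) − (31.52−20.71) = 9.21 − 10.81 = -1.60; fold change = 2^1.60 = 3.031
Klf8: ΔΔCt = (29.58−20.09) − (29.35−20.71) = 9.49 − 8.64 = 0.85; fold change = 2^-0.85 = 0.555
Wnt9 has the largest |ΔΔCt| = 3.25.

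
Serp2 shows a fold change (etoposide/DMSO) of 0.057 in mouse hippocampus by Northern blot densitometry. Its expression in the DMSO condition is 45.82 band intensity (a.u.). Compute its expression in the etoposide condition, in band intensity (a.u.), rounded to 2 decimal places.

2.61

etoposide expression = 45.82 × 0.057 = 2.61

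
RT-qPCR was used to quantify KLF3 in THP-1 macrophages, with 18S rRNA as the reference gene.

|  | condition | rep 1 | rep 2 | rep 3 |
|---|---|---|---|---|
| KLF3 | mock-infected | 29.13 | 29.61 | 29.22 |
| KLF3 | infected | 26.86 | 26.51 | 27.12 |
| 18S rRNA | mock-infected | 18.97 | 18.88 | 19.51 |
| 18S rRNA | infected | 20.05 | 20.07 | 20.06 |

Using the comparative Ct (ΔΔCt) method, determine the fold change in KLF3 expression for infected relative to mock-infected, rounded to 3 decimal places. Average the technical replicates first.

Mean Ct: KLF3 mock-infected 29.320; KLF3 infected 26.830; 18S rRNA mock-infected 19.120; 18S rRNA infected 20.060
ΔCt(mock-infected) = 29.320 − 19.120 = 10.200
ΔCt(infected) = 26.830 − 20.060 = 6.770
ΔΔCt = 6.770 − 10.200 = -3.430
Fold change = 2^(−(-3.430)) = 2^3.430 = 10.7779

10.778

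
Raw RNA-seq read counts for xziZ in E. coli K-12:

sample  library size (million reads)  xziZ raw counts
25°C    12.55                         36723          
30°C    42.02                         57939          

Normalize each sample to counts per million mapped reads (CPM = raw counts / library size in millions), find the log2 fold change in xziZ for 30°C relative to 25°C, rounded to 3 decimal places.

CPM(25°C) = 36723 / 12.55 = 2926.1355
CPM(30°C) = 57939 / 42.02 = 1378.8434
Fold change = 1378.8434 / 2926.1355 = 0.47122
log2(0.47122) = -1.0855

-1.086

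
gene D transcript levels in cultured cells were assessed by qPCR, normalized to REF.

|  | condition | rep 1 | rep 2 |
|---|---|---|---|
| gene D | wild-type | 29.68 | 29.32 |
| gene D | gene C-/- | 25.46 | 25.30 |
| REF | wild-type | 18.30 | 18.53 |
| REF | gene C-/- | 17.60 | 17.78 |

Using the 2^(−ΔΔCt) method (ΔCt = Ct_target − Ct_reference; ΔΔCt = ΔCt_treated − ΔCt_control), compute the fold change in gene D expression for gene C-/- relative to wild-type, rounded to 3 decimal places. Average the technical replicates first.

Mean Ct: gene D wild-type 29.500; gene D gene C-/- 25.380; REF wild-type 18.415; REF gene C-/- 17.690
ΔCt(wild-type) = 29.500 − 18.415 = 11.085
ΔCt(gene C-/-) = 25.380 − 17.690 = 7.690
ΔΔCt = 7.690 − 11.085 = -3.395
Fold change = 2^(−(-3.395)) = 2^3.395 = 10.5195

10.520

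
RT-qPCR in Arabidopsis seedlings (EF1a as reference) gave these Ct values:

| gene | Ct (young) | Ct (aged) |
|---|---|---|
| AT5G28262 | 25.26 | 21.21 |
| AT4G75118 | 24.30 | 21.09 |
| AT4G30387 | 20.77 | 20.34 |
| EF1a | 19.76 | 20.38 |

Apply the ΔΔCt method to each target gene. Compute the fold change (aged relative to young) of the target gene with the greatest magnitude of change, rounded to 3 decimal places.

25.457

AT5G28262: ΔΔCt = (21.21−20.38) − (25.26−19.76) = 0.83 − 5.50 = -4.67; fold change = 2^4.67 = 25.457
AT4G75118: ΔΔCt = (21.09−20.38) − (24.30−19.76) = 0.71 − 4.54 = -3.83; fold change = 2^3.83 = 14.221
AT4G30387: ΔΔCt = (20.34−20.38) − (20.77−19.76) = -0.04 − 1.01 = -1.05; fold change = 2^1.05 = 2.071
AT5G28262 has the largest |ΔΔCt| = 4.67.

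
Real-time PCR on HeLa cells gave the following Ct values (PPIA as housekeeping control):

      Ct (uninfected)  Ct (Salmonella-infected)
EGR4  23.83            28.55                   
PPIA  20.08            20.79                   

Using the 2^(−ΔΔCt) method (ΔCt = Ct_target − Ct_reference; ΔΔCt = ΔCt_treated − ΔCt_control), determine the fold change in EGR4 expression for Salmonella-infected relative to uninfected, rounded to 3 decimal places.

0.062

ΔCt(uninfected) = 23.830 − 20.080 = 3.750
ΔCt(Salmonella-infected) = 28.550 − 20.790 = 7.760
ΔΔCt = 7.760 − 3.750 = 4.010
Fold change = 2^(−4.010) = 0.0621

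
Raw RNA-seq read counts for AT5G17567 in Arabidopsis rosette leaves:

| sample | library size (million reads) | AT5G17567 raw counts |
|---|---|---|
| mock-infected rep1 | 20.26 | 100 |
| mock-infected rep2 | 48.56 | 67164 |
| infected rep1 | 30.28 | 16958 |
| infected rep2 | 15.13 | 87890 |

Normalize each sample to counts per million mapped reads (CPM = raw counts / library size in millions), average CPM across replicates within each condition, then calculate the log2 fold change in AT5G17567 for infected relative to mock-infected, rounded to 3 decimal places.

CPM(mock-infected rep1) = 100 / 20.26 = 4.9358
CPM(mock-infected rep2) = 67164 / 48.56 = 1383.1137
CPM(infected rep1) = 16958 / 30.28 = 560.0396
CPM(infected rep2) = 87890 / 15.13 = 5808.9888
mean CPM(mock-infected) = 694.0248; mean CPM(infected) = 3184.5142
Fold change = 3184.5142 / 694.0248 = 4.58847
log2(4.58847) = 2.1980

2.198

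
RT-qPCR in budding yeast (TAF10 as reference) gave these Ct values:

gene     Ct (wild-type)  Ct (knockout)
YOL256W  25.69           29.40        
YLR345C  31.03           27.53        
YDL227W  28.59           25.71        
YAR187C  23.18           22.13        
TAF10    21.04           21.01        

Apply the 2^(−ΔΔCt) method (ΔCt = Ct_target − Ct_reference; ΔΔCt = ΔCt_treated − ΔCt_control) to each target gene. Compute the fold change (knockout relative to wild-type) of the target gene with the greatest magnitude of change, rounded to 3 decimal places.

YOL256W: ΔΔCt = (29.40−21.01) − (25.69−21.04) = 8.39 − 4.65 = 3.74; fold change = 2^-3.74 = 0.075
YLR345C: ΔΔCt = (27.53−21.01) − (31.03−21.04) = 6.52 − 9.99 = -3.47; fold change = 2^3.47 = 11.081
YDL227W: ΔΔCt = (25.71−21.01) − (28.59−21.04) = 4.70 − 7.55 = -2.85; fold change = 2^2.85 = 7.210
YAR187C: ΔΔCt = (22.13−21.01) − (23.18−21.04) = 1.12 − 2.14 = -1.02; fold change = 2^1.02 = 2.028
YOL256W has the largest |ΔΔCt| = 3.74.

0.075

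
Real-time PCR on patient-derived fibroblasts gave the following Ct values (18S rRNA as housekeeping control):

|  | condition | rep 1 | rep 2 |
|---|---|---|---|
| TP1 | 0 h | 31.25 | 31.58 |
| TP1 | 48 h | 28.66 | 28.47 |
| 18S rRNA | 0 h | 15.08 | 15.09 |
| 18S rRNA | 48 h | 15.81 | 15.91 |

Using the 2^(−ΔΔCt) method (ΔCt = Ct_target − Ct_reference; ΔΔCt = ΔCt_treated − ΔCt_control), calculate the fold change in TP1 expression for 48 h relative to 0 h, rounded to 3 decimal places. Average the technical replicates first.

Mean Ct: TP1 0 h 31.415; TP1 48 h 28.565; 18S rRNA 0 h 15.085; 18S rRNA 48 h 15.860
ΔCt(0 h) = 31.415 − 15.085 = 16.330
ΔCt(48 h) = 28.565 − 15.860 = 12.705
ΔΔCt = 12.705 − 16.330 = -3.625
Fold change = 2^(−(-3.625)) = 2^3.625 = 12.3377

12.338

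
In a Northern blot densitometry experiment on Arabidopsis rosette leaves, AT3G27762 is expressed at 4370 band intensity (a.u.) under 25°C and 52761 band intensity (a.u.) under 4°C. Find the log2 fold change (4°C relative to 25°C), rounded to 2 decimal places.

3.59

Fold change = 52761 / 4370 = 12.0735
log2(12.0735) = 3.594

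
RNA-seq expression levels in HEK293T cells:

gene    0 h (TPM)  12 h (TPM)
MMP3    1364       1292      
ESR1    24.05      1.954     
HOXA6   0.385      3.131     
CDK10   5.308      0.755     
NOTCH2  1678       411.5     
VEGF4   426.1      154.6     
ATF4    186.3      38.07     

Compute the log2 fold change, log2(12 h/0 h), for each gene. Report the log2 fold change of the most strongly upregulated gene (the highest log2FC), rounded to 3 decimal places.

3.024

log2(1292/1364) = -0.078  (MMP3)
log2(1.954/24.05) = -3.622  (ESR1)
log2(3.131/0.385) = 3.024  (HOXA6)
log2(0.755/5.308) = -2.814  (CDK10)
log2(411.5/1678) = -2.028  (NOTCH2)
log2(154.6/426.1) = -1.463  (VEGF4)
log2(38.07/186.3) = -2.291  (ATF4)
HOXA6 is most strongly upregulated.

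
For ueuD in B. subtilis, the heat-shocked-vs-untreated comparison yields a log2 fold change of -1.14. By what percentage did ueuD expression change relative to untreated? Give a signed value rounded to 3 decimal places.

-54.624%

Fold change = 2^(-1.14) = 0.4538
Percent change = (FC − 1) × 100% = (0.4538 − 1) × 100 = -54.624%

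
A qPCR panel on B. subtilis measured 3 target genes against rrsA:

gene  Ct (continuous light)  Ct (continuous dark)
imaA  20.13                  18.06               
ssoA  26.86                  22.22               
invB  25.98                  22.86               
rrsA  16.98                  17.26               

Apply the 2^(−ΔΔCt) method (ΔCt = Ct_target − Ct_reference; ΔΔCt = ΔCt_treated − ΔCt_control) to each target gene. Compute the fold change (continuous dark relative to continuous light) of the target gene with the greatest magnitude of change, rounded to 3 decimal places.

imaA: ΔΔCt = (18.06−17.26) − (20.13−16.98) = 0.80 − 3.15 = -2.35; fold change = 2^2.35 = 5.098
ssoA: ΔΔCt = (22.22−17.26) − (26.86−16.98) = 4.96 − 9.88 = -4.92; fold change = 2^4.92 = 30.274
invB: ΔΔCt = (22.86−17.26) − (25.98−16.98) = 5.60 − 9.00 = -3.40; fold change = 2^3.40 = 10.556
ssoA has the largest |ΔΔCt| = 4.92.

30.274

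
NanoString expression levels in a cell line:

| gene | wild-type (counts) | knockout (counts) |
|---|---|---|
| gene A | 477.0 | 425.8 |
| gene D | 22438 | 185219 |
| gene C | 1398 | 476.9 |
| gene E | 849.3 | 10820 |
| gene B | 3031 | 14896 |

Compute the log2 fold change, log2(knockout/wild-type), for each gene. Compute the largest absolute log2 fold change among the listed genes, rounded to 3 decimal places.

log2(425.8/477.0) = -0.164  (gene A)
log2(185219/22438) = 3.045  (gene D)
log2(476.9/1398) = -1.552  (gene C)
log2(10820/849.3) = 3.671  (gene E)
log2(14896/3031) = 2.297  (gene B)
The largest magnitude belongs to gene E.

3.671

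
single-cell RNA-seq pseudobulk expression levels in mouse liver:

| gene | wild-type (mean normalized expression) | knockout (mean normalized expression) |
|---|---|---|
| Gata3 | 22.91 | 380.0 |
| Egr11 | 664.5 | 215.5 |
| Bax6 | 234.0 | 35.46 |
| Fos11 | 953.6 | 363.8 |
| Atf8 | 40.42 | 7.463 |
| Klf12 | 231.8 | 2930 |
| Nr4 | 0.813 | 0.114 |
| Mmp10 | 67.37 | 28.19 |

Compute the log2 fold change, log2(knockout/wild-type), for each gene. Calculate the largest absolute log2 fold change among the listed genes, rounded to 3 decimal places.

4.052

log2(380.0/22.91) = 4.052  (Gata3)
log2(215.5/664.5) = -1.625  (Egr11)
log2(35.46/234.0) = -2.722  (Bax6)
log2(363.8/953.6) = -1.390  (Fos11)
log2(7.463/40.42) = -2.437  (Atf8)
log2(2930/231.8) = 3.660  (Klf12)
log2(0.114/0.813) = -2.834  (Nr4)
log2(28.19/67.37) = -1.257  (Mmp10)
The largest magnitude belongs to Gata3.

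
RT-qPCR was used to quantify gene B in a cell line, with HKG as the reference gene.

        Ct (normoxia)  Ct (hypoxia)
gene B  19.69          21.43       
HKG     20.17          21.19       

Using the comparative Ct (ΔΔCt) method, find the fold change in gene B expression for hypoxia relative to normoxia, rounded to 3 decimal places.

ΔCt(normoxia) = 19.690 − 20.170 = -0.480
ΔCt(hypoxia) = 21.430 − 21.190 = 0.240
ΔΔCt = 0.240 − (-0.480) = 0.720
Fold change = 2^(−0.720) = 0.6071

0.607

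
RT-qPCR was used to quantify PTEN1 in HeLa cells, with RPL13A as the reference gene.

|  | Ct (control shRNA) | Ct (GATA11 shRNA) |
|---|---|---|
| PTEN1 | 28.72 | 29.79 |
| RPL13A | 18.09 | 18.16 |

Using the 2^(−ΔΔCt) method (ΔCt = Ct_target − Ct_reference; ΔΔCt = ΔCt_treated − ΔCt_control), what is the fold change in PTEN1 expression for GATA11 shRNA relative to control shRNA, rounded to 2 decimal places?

ΔCt(control shRNA) = 28.720 − 18.090 = 10.630
ΔCt(GATA11 shRNA) = 29.790 − 18.160 = 11.630
ΔΔCt = 11.630 − 10.630 = 1.000
Fold change = 2^(−1.000) = 0.500

0.50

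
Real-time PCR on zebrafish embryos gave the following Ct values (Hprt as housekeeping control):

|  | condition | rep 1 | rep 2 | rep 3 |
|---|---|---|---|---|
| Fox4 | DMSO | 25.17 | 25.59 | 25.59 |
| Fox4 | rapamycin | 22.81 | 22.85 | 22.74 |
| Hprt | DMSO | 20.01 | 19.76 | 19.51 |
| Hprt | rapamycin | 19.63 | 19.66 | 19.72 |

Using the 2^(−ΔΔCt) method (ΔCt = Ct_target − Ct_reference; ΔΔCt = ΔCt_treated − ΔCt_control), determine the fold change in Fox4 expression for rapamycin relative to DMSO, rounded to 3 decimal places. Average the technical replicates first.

Mean Ct: Fox4 DMSO 25.450; Fox4 rapamycin 22.800; Hprt DMSO 19.760; Hprt rapamycin 19.670
ΔCt(DMSO) = 25.450 − 19.760 = 5.690
ΔCt(rapamycin) = 22.800 − 19.670 = 3.130
ΔΔCt = 3.130 − 5.690 = -2.560
Fold change = 2^(−(-2.560)) = 2^2.560 = 5.8971

5.897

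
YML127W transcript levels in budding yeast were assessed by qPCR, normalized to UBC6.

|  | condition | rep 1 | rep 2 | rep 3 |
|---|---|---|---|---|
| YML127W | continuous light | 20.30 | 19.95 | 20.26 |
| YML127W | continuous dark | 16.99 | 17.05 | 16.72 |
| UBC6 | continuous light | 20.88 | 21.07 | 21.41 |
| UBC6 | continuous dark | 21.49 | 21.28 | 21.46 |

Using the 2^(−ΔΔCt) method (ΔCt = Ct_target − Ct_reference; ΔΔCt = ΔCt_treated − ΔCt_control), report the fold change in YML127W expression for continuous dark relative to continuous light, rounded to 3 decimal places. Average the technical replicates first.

Mean Ct: YML127W continuous light 20.170; YML127W continuous dark 16.920; UBC6 continuous light 21.120; UBC6 continuous dark 21.410
ΔCt(continuous light) = 20.170 − 21.120 = -0.950
ΔCt(continuous dark) = 16.920 − 21.410 = -4.490
ΔΔCt = -4.490 − (-0.950) = -3.540
Fold change = 2^(−(-3.540)) = 2^3.540 = 11.6318

11.632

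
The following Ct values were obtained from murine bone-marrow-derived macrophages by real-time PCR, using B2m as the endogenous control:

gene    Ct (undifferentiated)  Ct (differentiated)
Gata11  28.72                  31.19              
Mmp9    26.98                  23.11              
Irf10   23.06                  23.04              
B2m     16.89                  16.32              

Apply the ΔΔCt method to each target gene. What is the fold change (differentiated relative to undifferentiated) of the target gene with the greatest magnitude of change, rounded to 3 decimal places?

9.849

Gata11: ΔΔCt = (31.19−16.32) − (28.72−16.89) = 14.87 − 11.83 = 3.04; fold change = 2^-3.04 = 0.122
Mmp9: ΔΔCt = (23.11−16.32) − (26.98−16.89) = 6.79 − 10.09 = -3.30; fold change = 2^3.30 = 9.849
Irf10: ΔΔCt = (23.04−16.32) − (23.06−16.89) = 6.72 − 6.17 = 0.55; fold change = 2^-0.55 = 0.683
Mmp9 has the largest |ΔΔCt| = 3.30.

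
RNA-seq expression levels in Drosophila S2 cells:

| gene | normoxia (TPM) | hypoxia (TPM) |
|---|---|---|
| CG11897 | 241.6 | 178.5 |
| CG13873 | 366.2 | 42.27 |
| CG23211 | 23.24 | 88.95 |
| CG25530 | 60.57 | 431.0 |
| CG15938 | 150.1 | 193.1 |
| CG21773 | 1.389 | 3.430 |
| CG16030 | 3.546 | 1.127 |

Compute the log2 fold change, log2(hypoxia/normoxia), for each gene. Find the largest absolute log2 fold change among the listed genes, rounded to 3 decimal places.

log2(178.5/241.6) = -0.437  (CG11897)
log2(42.27/366.2) = -3.115  (CG13873)
log2(88.95/23.24) = 1.936  (CG23211)
log2(431.0/60.57) = 2.831  (CG25530)
log2(193.1/150.1) = 0.363  (CG15938)
log2(3.430/1.389) = 1.304  (CG21773)
log2(1.127/3.546) = -1.654  (CG16030)
The largest magnitude belongs to CG13873.

3.115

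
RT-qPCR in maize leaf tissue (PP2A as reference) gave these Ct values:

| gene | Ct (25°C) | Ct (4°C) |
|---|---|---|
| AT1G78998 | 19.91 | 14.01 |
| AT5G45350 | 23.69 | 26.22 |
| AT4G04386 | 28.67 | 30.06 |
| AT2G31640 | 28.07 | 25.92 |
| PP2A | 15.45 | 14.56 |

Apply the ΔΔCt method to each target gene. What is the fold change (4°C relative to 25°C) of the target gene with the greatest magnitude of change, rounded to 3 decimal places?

AT1G78998: ΔΔCt = (14.01−14.56) − (19.91−15.45) = -0.55 − 4.46 = -5.01; fold change = 2^5.01 = 32.223
AT5G45350: ΔΔCt = (26.22−14.56) − (23.69−15.45) = 11.66 − 8.24 = 3.42; fold change = 2^-3.42 = 0.093
AT4G04386: ΔΔCt = (30.06−14.56) − (28.67−15.45) = 15.50 − 13.22 = 2.28; fold change = 2^-2.28 = 0.206
AT2G31640: ΔΔCt = (25.92−14.56) − (28.07−15.45) = 11.36 − 12.62 = -1.26; fold change = 2^1.26 = 2.395
AT1G78998 has the largest |ΔΔCt| = 5.01.

32.223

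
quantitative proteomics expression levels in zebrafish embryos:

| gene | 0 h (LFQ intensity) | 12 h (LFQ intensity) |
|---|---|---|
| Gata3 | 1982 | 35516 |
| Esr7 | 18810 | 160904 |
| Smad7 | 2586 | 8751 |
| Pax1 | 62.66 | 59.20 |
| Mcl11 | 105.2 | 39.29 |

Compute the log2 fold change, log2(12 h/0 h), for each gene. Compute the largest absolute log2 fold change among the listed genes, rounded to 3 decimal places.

log2(35516/1982) = 4.163  (Gata3)
log2(160904/18810) = 3.097  (Esr7)
log2(8751/2586) = 1.759  (Smad7)
log2(59.20/62.66) = -0.082  (Pax1)
log2(39.29/105.2) = -1.421  (Mcl11)
The largest magnitude belongs to Gata3.

4.163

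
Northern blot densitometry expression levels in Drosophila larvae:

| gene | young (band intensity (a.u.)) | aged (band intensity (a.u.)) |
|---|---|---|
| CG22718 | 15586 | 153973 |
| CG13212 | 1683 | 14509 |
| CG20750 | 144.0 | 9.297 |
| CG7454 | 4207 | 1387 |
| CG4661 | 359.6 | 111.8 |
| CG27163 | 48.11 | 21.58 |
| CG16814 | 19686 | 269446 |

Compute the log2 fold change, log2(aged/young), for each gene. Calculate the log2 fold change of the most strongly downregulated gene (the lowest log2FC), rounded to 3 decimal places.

log2(153973/15586) = 3.304  (CG22718)
log2(14509/1683) = 3.108  (CG13212)
log2(9.297/144.0) = -3.953  (CG20750)
log2(1387/4207) = -1.601  (CG7454)
log2(111.8/359.6) = -1.685  (CG4661)
log2(21.58/48.11) = -1.157  (CG27163)
log2(269446/19686) = 3.775  (CG16814)
CG20750 is most strongly downregulated.

-3.953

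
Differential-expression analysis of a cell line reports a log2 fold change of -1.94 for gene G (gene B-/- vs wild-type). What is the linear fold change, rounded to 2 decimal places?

0.26

Fold change = 2^(-1.94) = 0.261
That is, gene G drops to 26.1% of the wild-type level.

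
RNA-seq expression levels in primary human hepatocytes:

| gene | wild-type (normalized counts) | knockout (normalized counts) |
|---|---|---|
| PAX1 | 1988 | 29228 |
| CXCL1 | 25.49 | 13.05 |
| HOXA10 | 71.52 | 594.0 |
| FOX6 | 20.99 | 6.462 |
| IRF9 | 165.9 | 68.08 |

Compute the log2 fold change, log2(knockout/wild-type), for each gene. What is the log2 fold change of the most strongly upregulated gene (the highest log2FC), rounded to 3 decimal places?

3.878

log2(29228/1988) = 3.878  (PAX1)
log2(13.05/25.49) = -0.966  (CXCL1)
log2(594.0/71.52) = 3.054  (HOXA10)
log2(6.462/20.99) = -1.700  (FOX6)
log2(68.08/165.9) = -1.285  (IRF9)
PAX1 is most strongly upregulated.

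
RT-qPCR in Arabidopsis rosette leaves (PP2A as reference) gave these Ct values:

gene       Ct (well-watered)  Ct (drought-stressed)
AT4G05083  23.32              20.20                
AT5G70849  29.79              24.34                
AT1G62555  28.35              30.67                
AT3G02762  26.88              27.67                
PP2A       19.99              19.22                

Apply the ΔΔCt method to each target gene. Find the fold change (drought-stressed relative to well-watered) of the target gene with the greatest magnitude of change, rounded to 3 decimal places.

25.634

AT4G05083: ΔΔCt = (20.20−19.22) − (23.32−19.99) = 0.98 − 3.33 = -2.35; fold change = 2^2.35 = 5.098
AT5G70849: ΔΔCt = (24.34−19.22) − (29.79−19.99) = 5.12 − 9.80 = -4.68; fold change = 2^4.68 = 25.634
AT1G62555: ΔΔCt = (30.67−19.22) − (28.35−19.99) = 11.45 − 8.36 = 3.09; fold change = 2^-3.09 = 0.117
AT3G02762: ΔΔCt = (27.67−19.22) − (26.88−19.99) = 8.45 − 6.89 = 1.56; fold change = 2^-1.56 = 0.339
AT5G70849 has the largest |ΔΔCt| = 4.68.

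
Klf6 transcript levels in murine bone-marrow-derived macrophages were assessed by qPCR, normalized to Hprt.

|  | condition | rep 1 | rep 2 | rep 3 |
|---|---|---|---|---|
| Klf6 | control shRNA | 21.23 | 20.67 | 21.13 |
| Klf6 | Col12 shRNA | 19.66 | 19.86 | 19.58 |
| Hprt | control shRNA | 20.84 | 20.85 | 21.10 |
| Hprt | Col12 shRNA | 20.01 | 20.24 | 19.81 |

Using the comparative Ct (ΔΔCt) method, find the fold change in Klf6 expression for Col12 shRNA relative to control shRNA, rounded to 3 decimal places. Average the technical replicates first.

Mean Ct: Klf6 control shRNA 21.010; Klf6 Col12 shRNA 19.700; Hprt control shRNA 20.930; Hprt Col12 shRNA 20.020
ΔCt(control shRNA) = 21.010 − 20.930 = 0.080
ΔCt(Col12 shRNA) = 19.700 − 20.020 = -0.320
ΔΔCt = -0.320 − 0.080 = -0.400
Fold change = 2^(−(-0.400)) = 2^0.400 = 1.3195

1.320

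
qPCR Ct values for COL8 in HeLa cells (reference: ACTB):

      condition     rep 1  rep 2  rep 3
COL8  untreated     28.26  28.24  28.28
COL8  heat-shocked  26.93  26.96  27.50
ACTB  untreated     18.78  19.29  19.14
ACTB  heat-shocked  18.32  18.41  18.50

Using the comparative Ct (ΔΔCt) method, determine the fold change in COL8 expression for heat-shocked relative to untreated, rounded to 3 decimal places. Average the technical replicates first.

Mean Ct: COL8 untreated 28.260; COL8 heat-shocked 27.130; ACTB untreated 19.070; ACTB heat-shocked 18.410
ΔCt(untreated) = 28.260 − 19.070 = 9.190
ΔCt(heat-shocked) = 27.130 − 18.410 = 8.720
ΔΔCt = 8.720 − 9.190 = -0.470
Fold change = 2^(−(-0.470)) = 2^0.470 = 1.3851

1.385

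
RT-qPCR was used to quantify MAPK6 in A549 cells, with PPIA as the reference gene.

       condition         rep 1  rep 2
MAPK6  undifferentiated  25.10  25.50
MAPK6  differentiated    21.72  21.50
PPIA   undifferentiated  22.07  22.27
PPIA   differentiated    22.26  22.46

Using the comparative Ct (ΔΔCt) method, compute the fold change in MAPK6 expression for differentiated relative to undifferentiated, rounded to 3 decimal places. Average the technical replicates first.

14.723

Mean Ct: MAPK6 undifferentiated 25.300; MAPK6 differentiated 21.610; PPIA undifferentiated 22.170; PPIA differentiated 22.360
ΔCt(undifferentiated) = 25.300 − 22.170 = 3.130
ΔCt(differentiated) = 21.610 − 22.360 = -0.750
ΔΔCt = -0.750 − 3.130 = -3.880
Fold change = 2^(−(-3.880)) = 2^3.880 = 14.7230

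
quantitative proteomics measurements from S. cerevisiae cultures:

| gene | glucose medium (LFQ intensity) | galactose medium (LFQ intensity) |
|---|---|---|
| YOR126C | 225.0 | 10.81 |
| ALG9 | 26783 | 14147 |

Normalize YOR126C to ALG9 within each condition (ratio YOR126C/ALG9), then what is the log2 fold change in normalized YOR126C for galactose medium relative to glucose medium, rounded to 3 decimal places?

YOR126C/ALG9 (glucose medium) = 225.0 / 26783 = 0.0084009
YOR126C/ALG9 (galactose medium) = 10.81 / 14147 = 0.00076412
Fold change = 0.00076412 / 0.0084009 = 0.0910
log2(0.0910) = -3.4587

-3.459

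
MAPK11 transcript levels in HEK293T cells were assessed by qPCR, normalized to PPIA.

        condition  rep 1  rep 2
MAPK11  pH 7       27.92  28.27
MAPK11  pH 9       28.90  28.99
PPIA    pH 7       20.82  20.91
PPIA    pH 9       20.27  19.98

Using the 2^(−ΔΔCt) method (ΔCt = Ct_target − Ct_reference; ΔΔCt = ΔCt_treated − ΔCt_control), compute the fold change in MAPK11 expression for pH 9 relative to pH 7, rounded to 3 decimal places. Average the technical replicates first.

Mean Ct: MAPK11 pH 7 28.095; MAPK11 pH 9 28.945; PPIA pH 7 20.865; PPIA pH 9 20.125
ΔCt(pH 7) = 28.095 − 20.865 = 7.230
ΔCt(pH 9) = 28.945 − 20.125 = 8.820
ΔΔCt = 8.820 − 7.230 = 1.590
Fold change = 2^(−1.590) = 0.3322

0.332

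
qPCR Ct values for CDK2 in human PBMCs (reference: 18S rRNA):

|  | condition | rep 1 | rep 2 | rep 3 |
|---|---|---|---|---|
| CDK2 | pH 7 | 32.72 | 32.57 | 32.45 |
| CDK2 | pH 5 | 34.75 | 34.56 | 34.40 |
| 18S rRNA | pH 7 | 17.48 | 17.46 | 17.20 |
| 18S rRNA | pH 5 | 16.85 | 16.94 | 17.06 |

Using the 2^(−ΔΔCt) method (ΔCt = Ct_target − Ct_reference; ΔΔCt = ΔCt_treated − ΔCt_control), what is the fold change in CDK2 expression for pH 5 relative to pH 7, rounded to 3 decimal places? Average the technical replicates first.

Mean Ct: CDK2 pH 7 32.580; CDK2 pH 5 34.570; 18S rRNA pH 7 17.380; 18S rRNA pH 5 16.950
ΔCt(pH 7) = 32.580 − 17.380 = 15.200
ΔCt(pH 5) = 34.570 − 16.950 = 17.620
ΔΔCt = 17.620 − 15.200 = 2.420
Fold change = 2^(−2.420) = 0.1869

0.187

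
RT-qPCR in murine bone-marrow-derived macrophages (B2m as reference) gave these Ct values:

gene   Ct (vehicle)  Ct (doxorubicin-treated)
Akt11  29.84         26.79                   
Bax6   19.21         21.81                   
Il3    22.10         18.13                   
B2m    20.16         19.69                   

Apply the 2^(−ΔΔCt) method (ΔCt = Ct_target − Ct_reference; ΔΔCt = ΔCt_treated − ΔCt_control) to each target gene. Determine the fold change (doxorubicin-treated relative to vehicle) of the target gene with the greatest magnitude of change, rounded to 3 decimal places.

11.314

Akt11: ΔΔCt = (26.79−19.69) − (29.84−20.16) = 7.10 − 9.68 = -2.58; fold change = 2^2.58 = 5.979
Bax6: ΔΔCt = (21.81−19.69) − (19.21−20.16) = 2.12 − (-0.95) = 3.07; fold change = 2^-3.07 = 0.119
Il3: ΔΔCt = (18.13−19.69) − (22.10−20.16) = -1.56 − 1.94 = -3.50; fold change = 2^3.50 = 11.314
Il3 has the largest |ΔΔCt| = 3.50.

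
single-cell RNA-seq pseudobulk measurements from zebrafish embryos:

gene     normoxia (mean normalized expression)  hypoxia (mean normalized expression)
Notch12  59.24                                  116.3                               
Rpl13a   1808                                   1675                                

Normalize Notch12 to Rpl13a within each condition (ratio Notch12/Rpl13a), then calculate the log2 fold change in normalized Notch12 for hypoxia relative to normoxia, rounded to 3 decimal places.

Notch12/Rpl13a (normoxia) = 59.24 / 1808 = 0.032765
Notch12/Rpl13a (hypoxia) = 116.3 / 1675 = 0.069433
Fold change = 0.069433 / 0.032765 = 2.1191
log2(2.1191) = 1.0834

1.083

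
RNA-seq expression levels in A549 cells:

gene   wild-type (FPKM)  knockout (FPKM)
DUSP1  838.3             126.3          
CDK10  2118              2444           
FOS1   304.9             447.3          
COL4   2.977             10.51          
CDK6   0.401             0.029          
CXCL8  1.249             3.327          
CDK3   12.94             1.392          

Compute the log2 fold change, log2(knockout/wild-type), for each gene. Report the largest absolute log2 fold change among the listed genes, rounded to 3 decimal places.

log2(126.3/838.3) = -2.731  (DUSP1)
log2(2444/2118) = 0.207  (CDK10)
log2(447.3/304.9) = 0.553  (FOS1)
log2(10.51/2.977) = 1.820  (COL4)
log2(0.029/0.401) = -3.789  (CDK6)
log2(3.327/1.249) = 1.413  (CXCL8)
log2(1.392/12.94) = -3.217  (CDK3)
The largest magnitude belongs to CDK6.

3.789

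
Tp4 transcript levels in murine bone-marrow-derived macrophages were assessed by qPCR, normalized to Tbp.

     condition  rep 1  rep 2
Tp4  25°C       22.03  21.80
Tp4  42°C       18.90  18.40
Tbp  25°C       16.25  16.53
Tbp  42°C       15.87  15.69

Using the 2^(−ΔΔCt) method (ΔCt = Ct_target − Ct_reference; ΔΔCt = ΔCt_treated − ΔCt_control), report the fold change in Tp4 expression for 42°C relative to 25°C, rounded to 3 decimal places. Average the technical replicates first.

6.298

Mean Ct: Tp4 25°C 21.915; Tp4 42°C 18.650; Tbp 25°C 16.390; Tbp 42°C 15.780
ΔCt(25°C) = 21.915 − 16.390 = 5.525
ΔCt(42°C) = 18.650 − 15.780 = 2.870
ΔΔCt = 2.870 − 5.525 = -2.655
Fold change = 2^(−(-2.655)) = 2^2.655 = 6.2985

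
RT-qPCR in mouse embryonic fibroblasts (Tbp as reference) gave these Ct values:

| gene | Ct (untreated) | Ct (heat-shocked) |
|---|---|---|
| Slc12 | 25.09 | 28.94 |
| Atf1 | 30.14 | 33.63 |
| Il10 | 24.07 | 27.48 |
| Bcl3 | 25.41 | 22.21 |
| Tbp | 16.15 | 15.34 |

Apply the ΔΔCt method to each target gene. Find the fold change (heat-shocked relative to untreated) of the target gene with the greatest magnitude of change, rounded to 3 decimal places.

0.040

Slc12: ΔΔCt = (28.94−15.34) − (25.09−16.15) = 13.60 − 8.94 = 4.66; fold change = 2^-4.66 = 0.040
Atf1: ΔΔCt = (33.63−15.34) − (30.14−16.15) = 18.29 − 13.99 = 4.30; fold change = 2^-4.30 = 0.051
Il10: ΔΔCt = (27.48−15.34) − (24.07−16.15) = 12.14 − 7.92 = 4.22; fold change = 2^-4.22 = 0.054
Bcl3: ΔΔCt = (22.21−15.34) − (25.41−16.15) = 6.87 − 9.26 = -2.39; fold change = 2^2.39 = 5.242
Slc12 has the largest |ΔΔCt| = 4.66.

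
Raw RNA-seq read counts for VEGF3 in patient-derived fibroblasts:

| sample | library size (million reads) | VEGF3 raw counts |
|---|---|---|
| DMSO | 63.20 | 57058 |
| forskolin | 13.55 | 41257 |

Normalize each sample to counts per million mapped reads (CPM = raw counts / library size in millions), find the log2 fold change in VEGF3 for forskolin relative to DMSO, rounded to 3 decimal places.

CPM(DMSO) = 57058 / 63.20 = 902.8165
CPM(forskolin) = 41257 / 13.55 = 3044.7970
Fold change = 3044.7970 / 902.8165 = 3.37255
log2(3.37255) = 1.7538

1.754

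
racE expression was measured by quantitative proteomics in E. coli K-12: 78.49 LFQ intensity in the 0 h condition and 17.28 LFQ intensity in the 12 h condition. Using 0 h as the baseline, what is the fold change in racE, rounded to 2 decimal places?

0.22

Fold change = 17.28 / 78.49 = 0.220
racE is downregulated.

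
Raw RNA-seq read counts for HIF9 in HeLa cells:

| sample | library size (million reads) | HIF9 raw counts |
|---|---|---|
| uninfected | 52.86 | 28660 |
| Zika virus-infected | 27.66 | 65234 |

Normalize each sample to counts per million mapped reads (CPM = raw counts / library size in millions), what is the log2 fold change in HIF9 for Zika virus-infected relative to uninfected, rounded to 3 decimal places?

CPM(uninfected) = 28660 / 52.86 = 542.1869
CPM(Zika virus-infected) = 65234 / 27.66 = 2358.4237
Fold change = 2358.4237 / 542.1869 = 4.34984
log2(4.34984) = 2.1210

2.121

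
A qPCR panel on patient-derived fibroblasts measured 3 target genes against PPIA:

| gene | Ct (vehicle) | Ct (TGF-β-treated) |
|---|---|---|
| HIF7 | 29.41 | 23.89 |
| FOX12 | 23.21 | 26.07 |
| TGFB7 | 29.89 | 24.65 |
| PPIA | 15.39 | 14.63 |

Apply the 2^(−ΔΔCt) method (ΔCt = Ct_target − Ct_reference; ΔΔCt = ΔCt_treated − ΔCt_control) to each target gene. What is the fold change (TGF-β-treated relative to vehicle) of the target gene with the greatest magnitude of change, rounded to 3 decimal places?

27.096

HIF7: ΔΔCt = (23.89−14.63) − (29.41−15.39) = 9.26 − 14.02 = -4.76; fold change = 2^4.76 = 27.096
FOX12: ΔΔCt = (26.07−14.63) − (23.21−15.39) = 11.44 − 7.82 = 3.62; fold change = 2^-3.62 = 0.081
TGFB7: ΔΔCt = (24.65−14.63) − (29.89−15.39) = 10.02 − 14.50 = -4.48; fold change = 2^4.48 = 22.316
HIF7 has the largest |ΔΔCt| = 4.76.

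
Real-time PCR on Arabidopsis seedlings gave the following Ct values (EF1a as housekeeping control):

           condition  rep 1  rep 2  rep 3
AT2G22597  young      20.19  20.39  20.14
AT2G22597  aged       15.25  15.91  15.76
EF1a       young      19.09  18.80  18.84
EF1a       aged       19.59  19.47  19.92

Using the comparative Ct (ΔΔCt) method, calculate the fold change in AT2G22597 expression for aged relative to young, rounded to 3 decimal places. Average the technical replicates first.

40.786

Mean Ct: AT2G22597 young 20.240; AT2G22597 aged 15.640; EF1a young 18.910; EF1a aged 19.660
ΔCt(young) = 20.240 − 18.910 = 1.330
ΔCt(aged) = 15.640 − 19.660 = -4.020
ΔΔCt = -4.020 − 1.330 = -5.350
Fold change = 2^(−(-5.350)) = 2^5.350 = 40.7859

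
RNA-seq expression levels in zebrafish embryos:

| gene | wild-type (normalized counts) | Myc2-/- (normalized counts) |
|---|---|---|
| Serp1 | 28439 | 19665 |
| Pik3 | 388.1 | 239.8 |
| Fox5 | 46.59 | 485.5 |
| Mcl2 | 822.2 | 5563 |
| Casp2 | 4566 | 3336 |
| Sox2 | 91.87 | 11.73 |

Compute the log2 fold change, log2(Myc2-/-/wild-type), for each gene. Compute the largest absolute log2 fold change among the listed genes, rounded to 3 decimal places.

log2(19665/28439) = -0.532  (Serp1)
log2(239.8/388.1) = -0.695  (Pik3)
log2(485.5/46.59) = 3.381  (Fox5)
log2(5563/822.2) = 2.758  (Mcl2)
log2(3336/4566) = -0.453  (Casp2)
log2(11.73/91.87) = -2.969  (Sox2)
The largest magnitude belongs to Fox5.

3.381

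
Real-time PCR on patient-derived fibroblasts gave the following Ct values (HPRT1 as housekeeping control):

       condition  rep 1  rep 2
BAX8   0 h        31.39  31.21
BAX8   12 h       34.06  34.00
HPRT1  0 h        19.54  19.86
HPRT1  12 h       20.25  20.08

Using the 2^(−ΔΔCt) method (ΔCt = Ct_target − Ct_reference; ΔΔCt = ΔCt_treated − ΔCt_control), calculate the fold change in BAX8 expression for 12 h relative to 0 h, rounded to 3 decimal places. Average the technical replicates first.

Mean Ct: BAX8 0 h 31.300; BAX8 12 h 34.030; HPRT1 0 h 19.700; HPRT1 12 h 20.165
ΔCt(0 h) = 31.300 − 19.700 = 11.600
ΔCt(12 h) = 34.030 − 20.165 = 13.865
ΔΔCt = 13.865 − 11.600 = 2.265
Fold change = 2^(−2.265) = 0.2080

0.208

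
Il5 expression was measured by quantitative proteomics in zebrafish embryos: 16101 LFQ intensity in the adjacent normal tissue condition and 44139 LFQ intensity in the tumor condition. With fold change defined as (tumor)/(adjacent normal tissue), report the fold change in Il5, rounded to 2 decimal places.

2.74

Fold change = 44139 / 16101 = 2.741
Il5 is upregulated.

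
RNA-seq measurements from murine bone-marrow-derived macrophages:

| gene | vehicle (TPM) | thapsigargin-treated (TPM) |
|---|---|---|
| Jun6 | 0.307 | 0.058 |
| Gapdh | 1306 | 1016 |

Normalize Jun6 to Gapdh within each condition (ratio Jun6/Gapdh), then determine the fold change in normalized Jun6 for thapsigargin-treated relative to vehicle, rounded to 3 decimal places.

0.243

Jun6/Gapdh (vehicle) = 0.307 / 1306 = 0.00023507
Jun6/Gapdh (thapsigargin-treated) = 0.058 / 1016 = 5.7087e-05
Fold change = 5.7087e-05 / 0.00023507 = 0.2429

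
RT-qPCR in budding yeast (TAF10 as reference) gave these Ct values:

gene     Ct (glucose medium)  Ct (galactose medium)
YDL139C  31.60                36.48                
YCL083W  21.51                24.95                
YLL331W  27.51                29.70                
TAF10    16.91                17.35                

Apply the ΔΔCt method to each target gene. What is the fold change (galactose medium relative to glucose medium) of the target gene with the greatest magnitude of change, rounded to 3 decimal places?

0.046

YDL139C: ΔΔCt = (36.48−17.35) − (31.60−16.91) = 19.13 − 14.69 = 4.44; fold change = 2^-4.44 = 0.046
YCL083W: ΔΔCt = (24.95−17.35) − (21.51−16.91) = 7.60 − 4.60 = 3.00; fold change = 2^-3.00 = 0.125
YLL331W: ΔΔCt = (29.70−17.35) − (27.51−16.91) = 12.35 − 10.60 = 1.75; fold change = 2^-1.75 = 0.297
YDL139C has the largest |ΔΔCt| = 4.44.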